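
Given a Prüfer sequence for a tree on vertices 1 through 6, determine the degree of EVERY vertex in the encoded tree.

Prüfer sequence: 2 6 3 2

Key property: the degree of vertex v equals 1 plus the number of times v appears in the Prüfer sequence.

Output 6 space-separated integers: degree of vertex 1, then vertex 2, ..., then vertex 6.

Answer: 1 3 2 1 1 2

Derivation:
p_1 = 2: count[2] becomes 1
p_2 = 6: count[6] becomes 1
p_3 = 3: count[3] becomes 1
p_4 = 2: count[2] becomes 2
Degrees (1 + count): deg[1]=1+0=1, deg[2]=1+2=3, deg[3]=1+1=2, deg[4]=1+0=1, deg[5]=1+0=1, deg[6]=1+1=2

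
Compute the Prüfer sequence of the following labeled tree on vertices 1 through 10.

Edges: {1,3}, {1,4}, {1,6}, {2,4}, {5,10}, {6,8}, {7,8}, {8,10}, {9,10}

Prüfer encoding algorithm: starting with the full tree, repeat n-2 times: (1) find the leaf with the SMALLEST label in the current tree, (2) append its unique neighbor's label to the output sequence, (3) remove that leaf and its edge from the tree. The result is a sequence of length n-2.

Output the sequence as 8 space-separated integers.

Step 1: leaves = {2,3,5,7,9}. Remove smallest leaf 2, emit neighbor 4.
Step 2: leaves = {3,4,5,7,9}. Remove smallest leaf 3, emit neighbor 1.
Step 3: leaves = {4,5,7,9}. Remove smallest leaf 4, emit neighbor 1.
Step 4: leaves = {1,5,7,9}. Remove smallest leaf 1, emit neighbor 6.
Step 5: leaves = {5,6,7,9}. Remove smallest leaf 5, emit neighbor 10.
Step 6: leaves = {6,7,9}. Remove smallest leaf 6, emit neighbor 8.
Step 7: leaves = {7,9}. Remove smallest leaf 7, emit neighbor 8.
Step 8: leaves = {8,9}. Remove smallest leaf 8, emit neighbor 10.
Done: 2 vertices remain (9, 10). Sequence = [4 1 1 6 10 8 8 10]

Answer: 4 1 1 6 10 8 8 10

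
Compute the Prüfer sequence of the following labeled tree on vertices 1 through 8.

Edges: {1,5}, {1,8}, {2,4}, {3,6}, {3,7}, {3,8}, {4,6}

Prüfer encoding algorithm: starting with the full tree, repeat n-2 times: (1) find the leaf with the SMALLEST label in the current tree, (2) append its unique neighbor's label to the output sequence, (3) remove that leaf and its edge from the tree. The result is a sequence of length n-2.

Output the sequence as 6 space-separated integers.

Step 1: leaves = {2,5,7}. Remove smallest leaf 2, emit neighbor 4.
Step 2: leaves = {4,5,7}. Remove smallest leaf 4, emit neighbor 6.
Step 3: leaves = {5,6,7}. Remove smallest leaf 5, emit neighbor 1.
Step 4: leaves = {1,6,7}. Remove smallest leaf 1, emit neighbor 8.
Step 5: leaves = {6,7,8}. Remove smallest leaf 6, emit neighbor 3.
Step 6: leaves = {7,8}. Remove smallest leaf 7, emit neighbor 3.
Done: 2 vertices remain (3, 8). Sequence = [4 6 1 8 3 3]

Answer: 4 6 1 8 3 3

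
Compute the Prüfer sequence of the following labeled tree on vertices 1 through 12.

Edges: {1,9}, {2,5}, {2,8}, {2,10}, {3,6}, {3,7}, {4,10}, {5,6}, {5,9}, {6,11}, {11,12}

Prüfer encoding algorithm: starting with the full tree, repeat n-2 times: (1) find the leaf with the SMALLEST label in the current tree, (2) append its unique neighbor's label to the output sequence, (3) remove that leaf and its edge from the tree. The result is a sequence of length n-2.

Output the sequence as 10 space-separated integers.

Answer: 9 10 3 6 2 5 2 5 6 11

Derivation:
Step 1: leaves = {1,4,7,8,12}. Remove smallest leaf 1, emit neighbor 9.
Step 2: leaves = {4,7,8,9,12}. Remove smallest leaf 4, emit neighbor 10.
Step 3: leaves = {7,8,9,10,12}. Remove smallest leaf 7, emit neighbor 3.
Step 4: leaves = {3,8,9,10,12}. Remove smallest leaf 3, emit neighbor 6.
Step 5: leaves = {8,9,10,12}. Remove smallest leaf 8, emit neighbor 2.
Step 6: leaves = {9,10,12}. Remove smallest leaf 9, emit neighbor 5.
Step 7: leaves = {10,12}. Remove smallest leaf 10, emit neighbor 2.
Step 8: leaves = {2,12}. Remove smallest leaf 2, emit neighbor 5.
Step 9: leaves = {5,12}. Remove smallest leaf 5, emit neighbor 6.
Step 10: leaves = {6,12}. Remove smallest leaf 6, emit neighbor 11.
Done: 2 vertices remain (11, 12). Sequence = [9 10 3 6 2 5 2 5 6 11]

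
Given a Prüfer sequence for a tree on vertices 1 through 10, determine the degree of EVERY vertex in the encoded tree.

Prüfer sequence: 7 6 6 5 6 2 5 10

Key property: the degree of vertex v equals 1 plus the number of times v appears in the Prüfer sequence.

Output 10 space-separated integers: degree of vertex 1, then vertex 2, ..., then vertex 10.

Answer: 1 2 1 1 3 4 2 1 1 2

Derivation:
p_1 = 7: count[7] becomes 1
p_2 = 6: count[6] becomes 1
p_3 = 6: count[6] becomes 2
p_4 = 5: count[5] becomes 1
p_5 = 6: count[6] becomes 3
p_6 = 2: count[2] becomes 1
p_7 = 5: count[5] becomes 2
p_8 = 10: count[10] becomes 1
Degrees (1 + count): deg[1]=1+0=1, deg[2]=1+1=2, deg[3]=1+0=1, deg[4]=1+0=1, deg[5]=1+2=3, deg[6]=1+3=4, deg[7]=1+1=2, deg[8]=1+0=1, deg[9]=1+0=1, deg[10]=1+1=2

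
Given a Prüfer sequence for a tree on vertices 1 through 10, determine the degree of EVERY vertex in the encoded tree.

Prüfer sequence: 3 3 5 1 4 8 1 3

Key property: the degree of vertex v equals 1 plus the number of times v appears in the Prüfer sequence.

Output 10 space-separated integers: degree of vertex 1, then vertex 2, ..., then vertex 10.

Answer: 3 1 4 2 2 1 1 2 1 1

Derivation:
p_1 = 3: count[3] becomes 1
p_2 = 3: count[3] becomes 2
p_3 = 5: count[5] becomes 1
p_4 = 1: count[1] becomes 1
p_5 = 4: count[4] becomes 1
p_6 = 8: count[8] becomes 1
p_7 = 1: count[1] becomes 2
p_8 = 3: count[3] becomes 3
Degrees (1 + count): deg[1]=1+2=3, deg[2]=1+0=1, deg[3]=1+3=4, deg[4]=1+1=2, deg[5]=1+1=2, deg[6]=1+0=1, deg[7]=1+0=1, deg[8]=1+1=2, deg[9]=1+0=1, deg[10]=1+0=1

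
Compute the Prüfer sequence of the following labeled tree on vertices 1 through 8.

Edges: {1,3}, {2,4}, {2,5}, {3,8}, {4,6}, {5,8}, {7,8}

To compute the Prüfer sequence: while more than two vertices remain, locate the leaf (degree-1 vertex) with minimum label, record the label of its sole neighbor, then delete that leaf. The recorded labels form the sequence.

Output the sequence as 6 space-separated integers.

Step 1: leaves = {1,6,7}. Remove smallest leaf 1, emit neighbor 3.
Step 2: leaves = {3,6,7}. Remove smallest leaf 3, emit neighbor 8.
Step 3: leaves = {6,7}. Remove smallest leaf 6, emit neighbor 4.
Step 4: leaves = {4,7}. Remove smallest leaf 4, emit neighbor 2.
Step 5: leaves = {2,7}. Remove smallest leaf 2, emit neighbor 5.
Step 6: leaves = {5,7}. Remove smallest leaf 5, emit neighbor 8.
Done: 2 vertices remain (7, 8). Sequence = [3 8 4 2 5 8]

Answer: 3 8 4 2 5 8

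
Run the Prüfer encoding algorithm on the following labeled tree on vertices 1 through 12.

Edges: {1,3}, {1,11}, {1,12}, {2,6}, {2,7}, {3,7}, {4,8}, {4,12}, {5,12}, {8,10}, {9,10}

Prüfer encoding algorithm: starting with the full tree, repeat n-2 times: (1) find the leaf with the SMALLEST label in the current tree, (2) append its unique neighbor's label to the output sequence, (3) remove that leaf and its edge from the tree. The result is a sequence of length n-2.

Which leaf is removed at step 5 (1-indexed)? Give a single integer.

Answer: 3

Derivation:
Step 1: current leaves = {5,6,9,11}. Remove leaf 5 (neighbor: 12).
Step 2: current leaves = {6,9,11}. Remove leaf 6 (neighbor: 2).
Step 3: current leaves = {2,9,11}. Remove leaf 2 (neighbor: 7).
Step 4: current leaves = {7,9,11}. Remove leaf 7 (neighbor: 3).
Step 5: current leaves = {3,9,11}. Remove leaf 3 (neighbor: 1).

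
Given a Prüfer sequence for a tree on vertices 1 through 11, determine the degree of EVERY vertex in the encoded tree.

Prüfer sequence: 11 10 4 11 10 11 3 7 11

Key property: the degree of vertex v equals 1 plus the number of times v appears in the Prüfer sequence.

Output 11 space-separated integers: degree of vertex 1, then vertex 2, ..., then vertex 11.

p_1 = 11: count[11] becomes 1
p_2 = 10: count[10] becomes 1
p_3 = 4: count[4] becomes 1
p_4 = 11: count[11] becomes 2
p_5 = 10: count[10] becomes 2
p_6 = 11: count[11] becomes 3
p_7 = 3: count[3] becomes 1
p_8 = 7: count[7] becomes 1
p_9 = 11: count[11] becomes 4
Degrees (1 + count): deg[1]=1+0=1, deg[2]=1+0=1, deg[3]=1+1=2, deg[4]=1+1=2, deg[5]=1+0=1, deg[6]=1+0=1, deg[7]=1+1=2, deg[8]=1+0=1, deg[9]=1+0=1, deg[10]=1+2=3, deg[11]=1+4=5

Answer: 1 1 2 2 1 1 2 1 1 3 5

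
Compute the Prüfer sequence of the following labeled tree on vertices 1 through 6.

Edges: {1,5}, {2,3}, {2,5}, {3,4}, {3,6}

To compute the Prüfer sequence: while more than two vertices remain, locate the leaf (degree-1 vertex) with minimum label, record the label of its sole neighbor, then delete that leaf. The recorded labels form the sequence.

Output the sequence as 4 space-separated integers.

Answer: 5 3 2 3

Derivation:
Step 1: leaves = {1,4,6}. Remove smallest leaf 1, emit neighbor 5.
Step 2: leaves = {4,5,6}. Remove smallest leaf 4, emit neighbor 3.
Step 3: leaves = {5,6}. Remove smallest leaf 5, emit neighbor 2.
Step 4: leaves = {2,6}. Remove smallest leaf 2, emit neighbor 3.
Done: 2 vertices remain (3, 6). Sequence = [5 3 2 3]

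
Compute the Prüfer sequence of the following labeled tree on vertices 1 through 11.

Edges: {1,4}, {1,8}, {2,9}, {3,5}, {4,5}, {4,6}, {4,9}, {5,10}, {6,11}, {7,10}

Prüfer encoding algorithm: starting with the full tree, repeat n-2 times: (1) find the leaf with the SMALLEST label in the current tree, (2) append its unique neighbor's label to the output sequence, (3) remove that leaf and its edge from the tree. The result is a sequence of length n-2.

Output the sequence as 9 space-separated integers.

Answer: 9 5 10 1 4 4 5 4 6

Derivation:
Step 1: leaves = {2,3,7,8,11}. Remove smallest leaf 2, emit neighbor 9.
Step 2: leaves = {3,7,8,9,11}. Remove smallest leaf 3, emit neighbor 5.
Step 3: leaves = {7,8,9,11}. Remove smallest leaf 7, emit neighbor 10.
Step 4: leaves = {8,9,10,11}. Remove smallest leaf 8, emit neighbor 1.
Step 5: leaves = {1,9,10,11}. Remove smallest leaf 1, emit neighbor 4.
Step 6: leaves = {9,10,11}. Remove smallest leaf 9, emit neighbor 4.
Step 7: leaves = {10,11}. Remove smallest leaf 10, emit neighbor 5.
Step 8: leaves = {5,11}. Remove smallest leaf 5, emit neighbor 4.
Step 9: leaves = {4,11}. Remove smallest leaf 4, emit neighbor 6.
Done: 2 vertices remain (6, 11). Sequence = [9 5 10 1 4 4 5 4 6]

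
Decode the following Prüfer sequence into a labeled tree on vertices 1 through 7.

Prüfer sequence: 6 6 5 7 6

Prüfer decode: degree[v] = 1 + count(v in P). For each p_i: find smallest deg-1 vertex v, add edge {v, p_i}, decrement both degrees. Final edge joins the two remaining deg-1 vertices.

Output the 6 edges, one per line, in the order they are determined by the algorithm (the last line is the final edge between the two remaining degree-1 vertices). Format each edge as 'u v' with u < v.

Answer: 1 6
2 6
3 5
4 7
5 6
6 7

Derivation:
Initial degrees: {1:1, 2:1, 3:1, 4:1, 5:2, 6:4, 7:2}
Step 1: smallest deg-1 vertex = 1, p_1 = 6. Add edge {1,6}. Now deg[1]=0, deg[6]=3.
Step 2: smallest deg-1 vertex = 2, p_2 = 6. Add edge {2,6}. Now deg[2]=0, deg[6]=2.
Step 3: smallest deg-1 vertex = 3, p_3 = 5. Add edge {3,5}. Now deg[3]=0, deg[5]=1.
Step 4: smallest deg-1 vertex = 4, p_4 = 7. Add edge {4,7}. Now deg[4]=0, deg[7]=1.
Step 5: smallest deg-1 vertex = 5, p_5 = 6. Add edge {5,6}. Now deg[5]=0, deg[6]=1.
Final: two remaining deg-1 vertices are 6, 7. Add edge {6,7}.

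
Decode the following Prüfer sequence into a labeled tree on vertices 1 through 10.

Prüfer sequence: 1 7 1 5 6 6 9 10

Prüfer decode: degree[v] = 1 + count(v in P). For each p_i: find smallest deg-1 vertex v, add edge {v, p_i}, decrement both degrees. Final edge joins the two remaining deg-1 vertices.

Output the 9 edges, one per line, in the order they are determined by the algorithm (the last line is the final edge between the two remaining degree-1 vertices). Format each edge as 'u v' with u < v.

Initial degrees: {1:3, 2:1, 3:1, 4:1, 5:2, 6:3, 7:2, 8:1, 9:2, 10:2}
Step 1: smallest deg-1 vertex = 2, p_1 = 1. Add edge {1,2}. Now deg[2]=0, deg[1]=2.
Step 2: smallest deg-1 vertex = 3, p_2 = 7. Add edge {3,7}. Now deg[3]=0, deg[7]=1.
Step 3: smallest deg-1 vertex = 4, p_3 = 1. Add edge {1,4}. Now deg[4]=0, deg[1]=1.
Step 4: smallest deg-1 vertex = 1, p_4 = 5. Add edge {1,5}. Now deg[1]=0, deg[5]=1.
Step 5: smallest deg-1 vertex = 5, p_5 = 6. Add edge {5,6}. Now deg[5]=0, deg[6]=2.
Step 6: smallest deg-1 vertex = 7, p_6 = 6. Add edge {6,7}. Now deg[7]=0, deg[6]=1.
Step 7: smallest deg-1 vertex = 6, p_7 = 9. Add edge {6,9}. Now deg[6]=0, deg[9]=1.
Step 8: smallest deg-1 vertex = 8, p_8 = 10. Add edge {8,10}. Now deg[8]=0, deg[10]=1.
Final: two remaining deg-1 vertices are 9, 10. Add edge {9,10}.

Answer: 1 2
3 7
1 4
1 5
5 6
6 7
6 9
8 10
9 10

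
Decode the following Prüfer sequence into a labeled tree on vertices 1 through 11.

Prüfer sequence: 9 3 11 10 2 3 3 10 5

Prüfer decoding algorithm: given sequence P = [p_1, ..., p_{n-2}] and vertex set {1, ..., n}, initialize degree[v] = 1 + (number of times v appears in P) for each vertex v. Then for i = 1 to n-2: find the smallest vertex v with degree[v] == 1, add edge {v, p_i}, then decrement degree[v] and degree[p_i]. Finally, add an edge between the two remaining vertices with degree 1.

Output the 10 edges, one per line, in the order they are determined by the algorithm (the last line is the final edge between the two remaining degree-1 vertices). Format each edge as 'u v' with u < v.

Initial degrees: {1:1, 2:2, 3:4, 4:1, 5:2, 6:1, 7:1, 8:1, 9:2, 10:3, 11:2}
Step 1: smallest deg-1 vertex = 1, p_1 = 9. Add edge {1,9}. Now deg[1]=0, deg[9]=1.
Step 2: smallest deg-1 vertex = 4, p_2 = 3. Add edge {3,4}. Now deg[4]=0, deg[3]=3.
Step 3: smallest deg-1 vertex = 6, p_3 = 11. Add edge {6,11}. Now deg[6]=0, deg[11]=1.
Step 4: smallest deg-1 vertex = 7, p_4 = 10. Add edge {7,10}. Now deg[7]=0, deg[10]=2.
Step 5: smallest deg-1 vertex = 8, p_5 = 2. Add edge {2,8}. Now deg[8]=0, deg[2]=1.
Step 6: smallest deg-1 vertex = 2, p_6 = 3. Add edge {2,3}. Now deg[2]=0, deg[3]=2.
Step 7: smallest deg-1 vertex = 9, p_7 = 3. Add edge {3,9}. Now deg[9]=0, deg[3]=1.
Step 8: smallest deg-1 vertex = 3, p_8 = 10. Add edge {3,10}. Now deg[3]=0, deg[10]=1.
Step 9: smallest deg-1 vertex = 10, p_9 = 5. Add edge {5,10}. Now deg[10]=0, deg[5]=1.
Final: two remaining deg-1 vertices are 5, 11. Add edge {5,11}.

Answer: 1 9
3 4
6 11
7 10
2 8
2 3
3 9
3 10
5 10
5 11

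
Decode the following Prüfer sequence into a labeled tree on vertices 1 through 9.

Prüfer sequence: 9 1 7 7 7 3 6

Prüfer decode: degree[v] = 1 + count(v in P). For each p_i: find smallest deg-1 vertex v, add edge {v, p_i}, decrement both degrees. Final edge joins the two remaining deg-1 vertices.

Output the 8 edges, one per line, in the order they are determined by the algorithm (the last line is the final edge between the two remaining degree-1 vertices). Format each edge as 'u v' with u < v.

Initial degrees: {1:2, 2:1, 3:2, 4:1, 5:1, 6:2, 7:4, 8:1, 9:2}
Step 1: smallest deg-1 vertex = 2, p_1 = 9. Add edge {2,9}. Now deg[2]=0, deg[9]=1.
Step 2: smallest deg-1 vertex = 4, p_2 = 1. Add edge {1,4}. Now deg[4]=0, deg[1]=1.
Step 3: smallest deg-1 vertex = 1, p_3 = 7. Add edge {1,7}. Now deg[1]=0, deg[7]=3.
Step 4: smallest deg-1 vertex = 5, p_4 = 7. Add edge {5,7}. Now deg[5]=0, deg[7]=2.
Step 5: smallest deg-1 vertex = 8, p_5 = 7. Add edge {7,8}. Now deg[8]=0, deg[7]=1.
Step 6: smallest deg-1 vertex = 7, p_6 = 3. Add edge {3,7}. Now deg[7]=0, deg[3]=1.
Step 7: smallest deg-1 vertex = 3, p_7 = 6. Add edge {3,6}. Now deg[3]=0, deg[6]=1.
Final: two remaining deg-1 vertices are 6, 9. Add edge {6,9}.

Answer: 2 9
1 4
1 7
5 7
7 8
3 7
3 6
6 9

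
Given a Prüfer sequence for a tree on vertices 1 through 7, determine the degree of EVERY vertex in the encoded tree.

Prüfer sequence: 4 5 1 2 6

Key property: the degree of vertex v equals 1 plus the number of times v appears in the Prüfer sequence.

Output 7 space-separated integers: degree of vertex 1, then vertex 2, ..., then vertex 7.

Answer: 2 2 1 2 2 2 1

Derivation:
p_1 = 4: count[4] becomes 1
p_2 = 5: count[5] becomes 1
p_3 = 1: count[1] becomes 1
p_4 = 2: count[2] becomes 1
p_5 = 6: count[6] becomes 1
Degrees (1 + count): deg[1]=1+1=2, deg[2]=1+1=2, deg[3]=1+0=1, deg[4]=1+1=2, deg[5]=1+1=2, deg[6]=1+1=2, deg[7]=1+0=1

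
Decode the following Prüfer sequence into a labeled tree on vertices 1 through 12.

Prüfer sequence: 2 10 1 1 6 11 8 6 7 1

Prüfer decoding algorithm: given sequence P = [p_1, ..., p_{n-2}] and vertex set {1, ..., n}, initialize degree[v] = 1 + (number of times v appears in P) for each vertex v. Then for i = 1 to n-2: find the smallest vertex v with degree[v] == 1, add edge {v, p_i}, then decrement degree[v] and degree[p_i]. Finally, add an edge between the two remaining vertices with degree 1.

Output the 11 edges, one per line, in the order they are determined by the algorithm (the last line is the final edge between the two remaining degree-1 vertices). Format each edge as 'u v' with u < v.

Initial degrees: {1:4, 2:2, 3:1, 4:1, 5:1, 6:3, 7:2, 8:2, 9:1, 10:2, 11:2, 12:1}
Step 1: smallest deg-1 vertex = 3, p_1 = 2. Add edge {2,3}. Now deg[3]=0, deg[2]=1.
Step 2: smallest deg-1 vertex = 2, p_2 = 10. Add edge {2,10}. Now deg[2]=0, deg[10]=1.
Step 3: smallest deg-1 vertex = 4, p_3 = 1. Add edge {1,4}. Now deg[4]=0, deg[1]=3.
Step 4: smallest deg-1 vertex = 5, p_4 = 1. Add edge {1,5}. Now deg[5]=0, deg[1]=2.
Step 5: smallest deg-1 vertex = 9, p_5 = 6. Add edge {6,9}. Now deg[9]=0, deg[6]=2.
Step 6: smallest deg-1 vertex = 10, p_6 = 11. Add edge {10,11}. Now deg[10]=0, deg[11]=1.
Step 7: smallest deg-1 vertex = 11, p_7 = 8. Add edge {8,11}. Now deg[11]=0, deg[8]=1.
Step 8: smallest deg-1 vertex = 8, p_8 = 6. Add edge {6,8}. Now deg[8]=0, deg[6]=1.
Step 9: smallest deg-1 vertex = 6, p_9 = 7. Add edge {6,7}. Now deg[6]=0, deg[7]=1.
Step 10: smallest deg-1 vertex = 7, p_10 = 1. Add edge {1,7}. Now deg[7]=0, deg[1]=1.
Final: two remaining deg-1 vertices are 1, 12. Add edge {1,12}.

Answer: 2 3
2 10
1 4
1 5
6 9
10 11
8 11
6 8
6 7
1 7
1 12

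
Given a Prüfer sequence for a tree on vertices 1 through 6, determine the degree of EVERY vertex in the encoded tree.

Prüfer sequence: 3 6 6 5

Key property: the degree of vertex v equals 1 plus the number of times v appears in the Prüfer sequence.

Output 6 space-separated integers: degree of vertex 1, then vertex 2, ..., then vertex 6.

Answer: 1 1 2 1 2 3

Derivation:
p_1 = 3: count[3] becomes 1
p_2 = 6: count[6] becomes 1
p_3 = 6: count[6] becomes 2
p_4 = 5: count[5] becomes 1
Degrees (1 + count): deg[1]=1+0=1, deg[2]=1+0=1, deg[3]=1+1=2, deg[4]=1+0=1, deg[5]=1+1=2, deg[6]=1+2=3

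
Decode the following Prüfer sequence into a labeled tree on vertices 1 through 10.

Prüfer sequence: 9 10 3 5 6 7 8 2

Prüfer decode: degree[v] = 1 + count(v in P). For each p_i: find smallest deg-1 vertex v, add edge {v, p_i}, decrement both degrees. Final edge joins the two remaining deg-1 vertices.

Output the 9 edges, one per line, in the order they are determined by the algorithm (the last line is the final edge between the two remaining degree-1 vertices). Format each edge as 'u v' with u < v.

Answer: 1 9
4 10
3 9
3 5
5 6
6 7
7 8
2 8
2 10

Derivation:
Initial degrees: {1:1, 2:2, 3:2, 4:1, 5:2, 6:2, 7:2, 8:2, 9:2, 10:2}
Step 1: smallest deg-1 vertex = 1, p_1 = 9. Add edge {1,9}. Now deg[1]=0, deg[9]=1.
Step 2: smallest deg-1 vertex = 4, p_2 = 10. Add edge {4,10}. Now deg[4]=0, deg[10]=1.
Step 3: smallest deg-1 vertex = 9, p_3 = 3. Add edge {3,9}. Now deg[9]=0, deg[3]=1.
Step 4: smallest deg-1 vertex = 3, p_4 = 5. Add edge {3,5}. Now deg[3]=0, deg[5]=1.
Step 5: smallest deg-1 vertex = 5, p_5 = 6. Add edge {5,6}. Now deg[5]=0, deg[6]=1.
Step 6: smallest deg-1 vertex = 6, p_6 = 7. Add edge {6,7}. Now deg[6]=0, deg[7]=1.
Step 7: smallest deg-1 vertex = 7, p_7 = 8. Add edge {7,8}. Now deg[7]=0, deg[8]=1.
Step 8: smallest deg-1 vertex = 8, p_8 = 2. Add edge {2,8}. Now deg[8]=0, deg[2]=1.
Final: two remaining deg-1 vertices are 2, 10. Add edge {2,10}.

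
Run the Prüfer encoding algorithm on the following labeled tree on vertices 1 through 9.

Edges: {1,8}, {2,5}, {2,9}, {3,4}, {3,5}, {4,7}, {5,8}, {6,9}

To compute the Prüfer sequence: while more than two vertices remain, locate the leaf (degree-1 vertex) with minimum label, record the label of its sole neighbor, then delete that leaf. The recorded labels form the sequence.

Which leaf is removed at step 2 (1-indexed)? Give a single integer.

Answer: 6

Derivation:
Step 1: current leaves = {1,6,7}. Remove leaf 1 (neighbor: 8).
Step 2: current leaves = {6,7,8}. Remove leaf 6 (neighbor: 9).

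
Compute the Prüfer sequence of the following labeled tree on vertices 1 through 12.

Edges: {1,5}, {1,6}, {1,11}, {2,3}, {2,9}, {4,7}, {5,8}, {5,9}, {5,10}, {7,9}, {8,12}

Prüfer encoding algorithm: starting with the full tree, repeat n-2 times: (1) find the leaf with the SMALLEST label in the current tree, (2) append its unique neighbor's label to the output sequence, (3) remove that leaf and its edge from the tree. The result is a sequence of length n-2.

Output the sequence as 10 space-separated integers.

Step 1: leaves = {3,4,6,10,11,12}. Remove smallest leaf 3, emit neighbor 2.
Step 2: leaves = {2,4,6,10,11,12}. Remove smallest leaf 2, emit neighbor 9.
Step 3: leaves = {4,6,10,11,12}. Remove smallest leaf 4, emit neighbor 7.
Step 4: leaves = {6,7,10,11,12}. Remove smallest leaf 6, emit neighbor 1.
Step 5: leaves = {7,10,11,12}. Remove smallest leaf 7, emit neighbor 9.
Step 6: leaves = {9,10,11,12}. Remove smallest leaf 9, emit neighbor 5.
Step 7: leaves = {10,11,12}. Remove smallest leaf 10, emit neighbor 5.
Step 8: leaves = {11,12}. Remove smallest leaf 11, emit neighbor 1.
Step 9: leaves = {1,12}. Remove smallest leaf 1, emit neighbor 5.
Step 10: leaves = {5,12}. Remove smallest leaf 5, emit neighbor 8.
Done: 2 vertices remain (8, 12). Sequence = [2 9 7 1 9 5 5 1 5 8]

Answer: 2 9 7 1 9 5 5 1 5 8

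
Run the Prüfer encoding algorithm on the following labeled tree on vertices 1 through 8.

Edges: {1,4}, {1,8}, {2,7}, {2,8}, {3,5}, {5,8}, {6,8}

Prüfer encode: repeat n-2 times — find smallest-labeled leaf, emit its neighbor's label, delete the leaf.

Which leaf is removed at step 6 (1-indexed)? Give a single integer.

Answer: 7

Derivation:
Step 1: current leaves = {3,4,6,7}. Remove leaf 3 (neighbor: 5).
Step 2: current leaves = {4,5,6,7}. Remove leaf 4 (neighbor: 1).
Step 3: current leaves = {1,5,6,7}. Remove leaf 1 (neighbor: 8).
Step 4: current leaves = {5,6,7}. Remove leaf 5 (neighbor: 8).
Step 5: current leaves = {6,7}. Remove leaf 6 (neighbor: 8).
Step 6: current leaves = {7,8}. Remove leaf 7 (neighbor: 2).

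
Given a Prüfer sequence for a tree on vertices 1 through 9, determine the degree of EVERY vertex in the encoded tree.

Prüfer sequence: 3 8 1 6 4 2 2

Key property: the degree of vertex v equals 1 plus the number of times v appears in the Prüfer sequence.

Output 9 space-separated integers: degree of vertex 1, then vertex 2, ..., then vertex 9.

p_1 = 3: count[3] becomes 1
p_2 = 8: count[8] becomes 1
p_3 = 1: count[1] becomes 1
p_4 = 6: count[6] becomes 1
p_5 = 4: count[4] becomes 1
p_6 = 2: count[2] becomes 1
p_7 = 2: count[2] becomes 2
Degrees (1 + count): deg[1]=1+1=2, deg[2]=1+2=3, deg[3]=1+1=2, deg[4]=1+1=2, deg[5]=1+0=1, deg[6]=1+1=2, deg[7]=1+0=1, deg[8]=1+1=2, deg[9]=1+0=1

Answer: 2 3 2 2 1 2 1 2 1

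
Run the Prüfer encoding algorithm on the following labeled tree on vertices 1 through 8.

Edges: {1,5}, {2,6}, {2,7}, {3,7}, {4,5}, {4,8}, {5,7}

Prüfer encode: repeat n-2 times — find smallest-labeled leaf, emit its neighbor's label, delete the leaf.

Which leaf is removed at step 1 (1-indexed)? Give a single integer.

Answer: 1

Derivation:
Step 1: current leaves = {1,3,6,8}. Remove leaf 1 (neighbor: 5).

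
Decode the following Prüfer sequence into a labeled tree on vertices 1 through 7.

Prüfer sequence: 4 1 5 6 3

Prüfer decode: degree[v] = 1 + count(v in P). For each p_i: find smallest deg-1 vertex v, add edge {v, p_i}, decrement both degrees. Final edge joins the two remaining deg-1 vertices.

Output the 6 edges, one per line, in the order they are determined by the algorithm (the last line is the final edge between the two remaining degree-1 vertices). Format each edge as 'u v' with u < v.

Initial degrees: {1:2, 2:1, 3:2, 4:2, 5:2, 6:2, 7:1}
Step 1: smallest deg-1 vertex = 2, p_1 = 4. Add edge {2,4}. Now deg[2]=0, deg[4]=1.
Step 2: smallest deg-1 vertex = 4, p_2 = 1. Add edge {1,4}. Now deg[4]=0, deg[1]=1.
Step 3: smallest deg-1 vertex = 1, p_3 = 5. Add edge {1,5}. Now deg[1]=0, deg[5]=1.
Step 4: smallest deg-1 vertex = 5, p_4 = 6. Add edge {5,6}. Now deg[5]=0, deg[6]=1.
Step 5: smallest deg-1 vertex = 6, p_5 = 3. Add edge {3,6}. Now deg[6]=0, deg[3]=1.
Final: two remaining deg-1 vertices are 3, 7. Add edge {3,7}.

Answer: 2 4
1 4
1 5
5 6
3 6
3 7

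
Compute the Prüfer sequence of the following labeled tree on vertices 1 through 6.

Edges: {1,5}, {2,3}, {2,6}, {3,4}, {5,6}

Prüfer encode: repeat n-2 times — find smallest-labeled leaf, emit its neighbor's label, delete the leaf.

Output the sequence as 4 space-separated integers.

Answer: 5 3 2 6

Derivation:
Step 1: leaves = {1,4}. Remove smallest leaf 1, emit neighbor 5.
Step 2: leaves = {4,5}. Remove smallest leaf 4, emit neighbor 3.
Step 3: leaves = {3,5}. Remove smallest leaf 3, emit neighbor 2.
Step 4: leaves = {2,5}. Remove smallest leaf 2, emit neighbor 6.
Done: 2 vertices remain (5, 6). Sequence = [5 3 2 6]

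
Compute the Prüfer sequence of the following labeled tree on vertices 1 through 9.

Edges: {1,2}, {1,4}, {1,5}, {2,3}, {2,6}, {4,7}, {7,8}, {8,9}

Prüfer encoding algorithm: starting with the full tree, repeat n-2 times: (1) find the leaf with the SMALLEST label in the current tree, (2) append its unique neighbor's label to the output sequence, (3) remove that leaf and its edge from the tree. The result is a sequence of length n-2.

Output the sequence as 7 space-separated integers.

Step 1: leaves = {3,5,6,9}. Remove smallest leaf 3, emit neighbor 2.
Step 2: leaves = {5,6,9}. Remove smallest leaf 5, emit neighbor 1.
Step 3: leaves = {6,9}. Remove smallest leaf 6, emit neighbor 2.
Step 4: leaves = {2,9}. Remove smallest leaf 2, emit neighbor 1.
Step 5: leaves = {1,9}. Remove smallest leaf 1, emit neighbor 4.
Step 6: leaves = {4,9}. Remove smallest leaf 4, emit neighbor 7.
Step 7: leaves = {7,9}. Remove smallest leaf 7, emit neighbor 8.
Done: 2 vertices remain (8, 9). Sequence = [2 1 2 1 4 7 8]

Answer: 2 1 2 1 4 7 8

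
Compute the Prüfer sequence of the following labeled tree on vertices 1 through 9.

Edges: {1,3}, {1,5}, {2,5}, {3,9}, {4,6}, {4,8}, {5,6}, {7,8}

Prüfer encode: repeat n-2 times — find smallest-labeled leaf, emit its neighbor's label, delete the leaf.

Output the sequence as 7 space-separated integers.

Answer: 5 8 4 6 5 1 3

Derivation:
Step 1: leaves = {2,7,9}. Remove smallest leaf 2, emit neighbor 5.
Step 2: leaves = {7,9}. Remove smallest leaf 7, emit neighbor 8.
Step 3: leaves = {8,9}. Remove smallest leaf 8, emit neighbor 4.
Step 4: leaves = {4,9}. Remove smallest leaf 4, emit neighbor 6.
Step 5: leaves = {6,9}. Remove smallest leaf 6, emit neighbor 5.
Step 6: leaves = {5,9}. Remove smallest leaf 5, emit neighbor 1.
Step 7: leaves = {1,9}. Remove smallest leaf 1, emit neighbor 3.
Done: 2 vertices remain (3, 9). Sequence = [5 8 4 6 5 1 3]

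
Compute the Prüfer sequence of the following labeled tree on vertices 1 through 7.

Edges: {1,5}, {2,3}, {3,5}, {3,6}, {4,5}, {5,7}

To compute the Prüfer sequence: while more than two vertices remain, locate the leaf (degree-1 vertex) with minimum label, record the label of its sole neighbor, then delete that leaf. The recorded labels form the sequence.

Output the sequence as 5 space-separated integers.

Step 1: leaves = {1,2,4,6,7}. Remove smallest leaf 1, emit neighbor 5.
Step 2: leaves = {2,4,6,7}. Remove smallest leaf 2, emit neighbor 3.
Step 3: leaves = {4,6,7}. Remove smallest leaf 4, emit neighbor 5.
Step 4: leaves = {6,7}. Remove smallest leaf 6, emit neighbor 3.
Step 5: leaves = {3,7}. Remove smallest leaf 3, emit neighbor 5.
Done: 2 vertices remain (5, 7). Sequence = [5 3 5 3 5]

Answer: 5 3 5 3 5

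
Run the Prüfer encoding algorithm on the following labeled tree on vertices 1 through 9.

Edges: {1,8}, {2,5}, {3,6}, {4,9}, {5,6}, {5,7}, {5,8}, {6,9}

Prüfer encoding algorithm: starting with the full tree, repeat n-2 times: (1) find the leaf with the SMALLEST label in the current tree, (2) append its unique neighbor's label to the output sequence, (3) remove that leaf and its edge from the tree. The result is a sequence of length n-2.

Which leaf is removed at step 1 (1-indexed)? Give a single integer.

Step 1: current leaves = {1,2,3,4,7}. Remove leaf 1 (neighbor: 8).

Answer: 1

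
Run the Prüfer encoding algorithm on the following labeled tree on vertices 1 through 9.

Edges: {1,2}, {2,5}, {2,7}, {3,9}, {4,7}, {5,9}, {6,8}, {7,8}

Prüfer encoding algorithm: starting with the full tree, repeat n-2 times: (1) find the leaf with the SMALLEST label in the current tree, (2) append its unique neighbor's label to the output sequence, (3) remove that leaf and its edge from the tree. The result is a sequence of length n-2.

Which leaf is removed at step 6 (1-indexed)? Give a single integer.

Step 1: current leaves = {1,3,4,6}. Remove leaf 1 (neighbor: 2).
Step 2: current leaves = {3,4,6}. Remove leaf 3 (neighbor: 9).
Step 3: current leaves = {4,6,9}. Remove leaf 4 (neighbor: 7).
Step 4: current leaves = {6,9}. Remove leaf 6 (neighbor: 8).
Step 5: current leaves = {8,9}. Remove leaf 8 (neighbor: 7).
Step 6: current leaves = {7,9}. Remove leaf 7 (neighbor: 2).

Answer: 7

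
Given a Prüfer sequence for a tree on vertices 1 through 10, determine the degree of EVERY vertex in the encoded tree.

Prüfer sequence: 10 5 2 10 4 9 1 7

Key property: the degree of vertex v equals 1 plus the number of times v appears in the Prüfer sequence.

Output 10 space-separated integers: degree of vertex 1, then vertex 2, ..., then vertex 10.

p_1 = 10: count[10] becomes 1
p_2 = 5: count[5] becomes 1
p_3 = 2: count[2] becomes 1
p_4 = 10: count[10] becomes 2
p_5 = 4: count[4] becomes 1
p_6 = 9: count[9] becomes 1
p_7 = 1: count[1] becomes 1
p_8 = 7: count[7] becomes 1
Degrees (1 + count): deg[1]=1+1=2, deg[2]=1+1=2, deg[3]=1+0=1, deg[4]=1+1=2, deg[5]=1+1=2, deg[6]=1+0=1, deg[7]=1+1=2, deg[8]=1+0=1, deg[9]=1+1=2, deg[10]=1+2=3

Answer: 2 2 1 2 2 1 2 1 2 3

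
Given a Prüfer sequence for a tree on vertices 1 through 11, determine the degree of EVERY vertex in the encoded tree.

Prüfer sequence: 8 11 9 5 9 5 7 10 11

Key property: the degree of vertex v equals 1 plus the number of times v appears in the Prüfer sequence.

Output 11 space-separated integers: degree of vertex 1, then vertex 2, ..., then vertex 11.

p_1 = 8: count[8] becomes 1
p_2 = 11: count[11] becomes 1
p_3 = 9: count[9] becomes 1
p_4 = 5: count[5] becomes 1
p_5 = 9: count[9] becomes 2
p_6 = 5: count[5] becomes 2
p_7 = 7: count[7] becomes 1
p_8 = 10: count[10] becomes 1
p_9 = 11: count[11] becomes 2
Degrees (1 + count): deg[1]=1+0=1, deg[2]=1+0=1, deg[3]=1+0=1, deg[4]=1+0=1, deg[5]=1+2=3, deg[6]=1+0=1, deg[7]=1+1=2, deg[8]=1+1=2, deg[9]=1+2=3, deg[10]=1+1=2, deg[11]=1+2=3

Answer: 1 1 1 1 3 1 2 2 3 2 3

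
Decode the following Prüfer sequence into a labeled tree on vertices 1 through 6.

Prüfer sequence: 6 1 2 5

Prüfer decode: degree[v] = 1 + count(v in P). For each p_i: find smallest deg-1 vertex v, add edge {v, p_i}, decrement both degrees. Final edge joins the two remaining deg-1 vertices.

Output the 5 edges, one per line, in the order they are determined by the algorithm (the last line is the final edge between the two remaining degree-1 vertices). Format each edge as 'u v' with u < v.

Answer: 3 6
1 4
1 2
2 5
5 6

Derivation:
Initial degrees: {1:2, 2:2, 3:1, 4:1, 5:2, 6:2}
Step 1: smallest deg-1 vertex = 3, p_1 = 6. Add edge {3,6}. Now deg[3]=0, deg[6]=1.
Step 2: smallest deg-1 vertex = 4, p_2 = 1. Add edge {1,4}. Now deg[4]=0, deg[1]=1.
Step 3: smallest deg-1 vertex = 1, p_3 = 2. Add edge {1,2}. Now deg[1]=0, deg[2]=1.
Step 4: smallest deg-1 vertex = 2, p_4 = 5. Add edge {2,5}. Now deg[2]=0, deg[5]=1.
Final: two remaining deg-1 vertices are 5, 6. Add edge {5,6}.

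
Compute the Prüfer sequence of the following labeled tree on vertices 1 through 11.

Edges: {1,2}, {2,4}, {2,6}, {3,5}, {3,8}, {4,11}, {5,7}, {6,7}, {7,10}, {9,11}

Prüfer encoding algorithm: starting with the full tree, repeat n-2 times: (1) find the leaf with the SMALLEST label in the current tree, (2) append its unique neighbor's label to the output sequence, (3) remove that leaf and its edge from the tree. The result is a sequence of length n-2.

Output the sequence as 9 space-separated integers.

Step 1: leaves = {1,8,9,10}. Remove smallest leaf 1, emit neighbor 2.
Step 2: leaves = {8,9,10}. Remove smallest leaf 8, emit neighbor 3.
Step 3: leaves = {3,9,10}. Remove smallest leaf 3, emit neighbor 5.
Step 4: leaves = {5,9,10}. Remove smallest leaf 5, emit neighbor 7.
Step 5: leaves = {9,10}. Remove smallest leaf 9, emit neighbor 11.
Step 6: leaves = {10,11}. Remove smallest leaf 10, emit neighbor 7.
Step 7: leaves = {7,11}. Remove smallest leaf 7, emit neighbor 6.
Step 8: leaves = {6,11}. Remove smallest leaf 6, emit neighbor 2.
Step 9: leaves = {2,11}. Remove smallest leaf 2, emit neighbor 4.
Done: 2 vertices remain (4, 11). Sequence = [2 3 5 7 11 7 6 2 4]

Answer: 2 3 5 7 11 7 6 2 4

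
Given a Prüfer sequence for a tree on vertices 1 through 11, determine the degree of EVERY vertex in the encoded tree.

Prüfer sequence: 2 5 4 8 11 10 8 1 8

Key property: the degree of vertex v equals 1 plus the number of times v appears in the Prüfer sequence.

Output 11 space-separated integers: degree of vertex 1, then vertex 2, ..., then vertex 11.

p_1 = 2: count[2] becomes 1
p_2 = 5: count[5] becomes 1
p_3 = 4: count[4] becomes 1
p_4 = 8: count[8] becomes 1
p_5 = 11: count[11] becomes 1
p_6 = 10: count[10] becomes 1
p_7 = 8: count[8] becomes 2
p_8 = 1: count[1] becomes 1
p_9 = 8: count[8] becomes 3
Degrees (1 + count): deg[1]=1+1=2, deg[2]=1+1=2, deg[3]=1+0=1, deg[4]=1+1=2, deg[5]=1+1=2, deg[6]=1+0=1, deg[7]=1+0=1, deg[8]=1+3=4, deg[9]=1+0=1, deg[10]=1+1=2, deg[11]=1+1=2

Answer: 2 2 1 2 2 1 1 4 1 2 2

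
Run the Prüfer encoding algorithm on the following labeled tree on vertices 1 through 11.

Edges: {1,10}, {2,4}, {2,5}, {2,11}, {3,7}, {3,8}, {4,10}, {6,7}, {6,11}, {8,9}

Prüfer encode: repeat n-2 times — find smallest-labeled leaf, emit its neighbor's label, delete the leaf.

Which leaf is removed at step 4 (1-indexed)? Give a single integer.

Answer: 8

Derivation:
Step 1: current leaves = {1,5,9}. Remove leaf 1 (neighbor: 10).
Step 2: current leaves = {5,9,10}. Remove leaf 5 (neighbor: 2).
Step 3: current leaves = {9,10}. Remove leaf 9 (neighbor: 8).
Step 4: current leaves = {8,10}. Remove leaf 8 (neighbor: 3).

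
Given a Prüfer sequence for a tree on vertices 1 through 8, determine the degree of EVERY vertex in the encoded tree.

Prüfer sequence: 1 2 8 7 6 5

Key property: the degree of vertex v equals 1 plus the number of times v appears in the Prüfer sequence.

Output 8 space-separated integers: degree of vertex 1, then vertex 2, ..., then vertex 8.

p_1 = 1: count[1] becomes 1
p_2 = 2: count[2] becomes 1
p_3 = 8: count[8] becomes 1
p_4 = 7: count[7] becomes 1
p_5 = 6: count[6] becomes 1
p_6 = 5: count[5] becomes 1
Degrees (1 + count): deg[1]=1+1=2, deg[2]=1+1=2, deg[3]=1+0=1, deg[4]=1+0=1, deg[5]=1+1=2, deg[6]=1+1=2, deg[7]=1+1=2, deg[8]=1+1=2

Answer: 2 2 1 1 2 2 2 2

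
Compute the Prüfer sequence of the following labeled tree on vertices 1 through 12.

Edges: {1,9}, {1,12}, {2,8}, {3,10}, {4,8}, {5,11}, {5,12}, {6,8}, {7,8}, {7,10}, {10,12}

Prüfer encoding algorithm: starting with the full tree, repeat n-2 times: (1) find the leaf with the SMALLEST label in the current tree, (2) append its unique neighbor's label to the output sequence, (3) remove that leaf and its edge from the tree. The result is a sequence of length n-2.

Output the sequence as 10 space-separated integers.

Step 1: leaves = {2,3,4,6,9,11}. Remove smallest leaf 2, emit neighbor 8.
Step 2: leaves = {3,4,6,9,11}. Remove smallest leaf 3, emit neighbor 10.
Step 3: leaves = {4,6,9,11}. Remove smallest leaf 4, emit neighbor 8.
Step 4: leaves = {6,9,11}. Remove smallest leaf 6, emit neighbor 8.
Step 5: leaves = {8,9,11}. Remove smallest leaf 8, emit neighbor 7.
Step 6: leaves = {7,9,11}. Remove smallest leaf 7, emit neighbor 10.
Step 7: leaves = {9,10,11}. Remove smallest leaf 9, emit neighbor 1.
Step 8: leaves = {1,10,11}. Remove smallest leaf 1, emit neighbor 12.
Step 9: leaves = {10,11}. Remove smallest leaf 10, emit neighbor 12.
Step 10: leaves = {11,12}. Remove smallest leaf 11, emit neighbor 5.
Done: 2 vertices remain (5, 12). Sequence = [8 10 8 8 7 10 1 12 12 5]

Answer: 8 10 8 8 7 10 1 12 12 5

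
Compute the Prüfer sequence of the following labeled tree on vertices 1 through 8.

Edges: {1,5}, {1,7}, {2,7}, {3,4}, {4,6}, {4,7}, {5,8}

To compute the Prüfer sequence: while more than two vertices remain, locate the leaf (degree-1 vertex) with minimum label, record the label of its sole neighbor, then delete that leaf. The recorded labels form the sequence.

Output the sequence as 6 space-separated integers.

Answer: 7 4 4 7 1 5

Derivation:
Step 1: leaves = {2,3,6,8}. Remove smallest leaf 2, emit neighbor 7.
Step 2: leaves = {3,6,8}. Remove smallest leaf 3, emit neighbor 4.
Step 3: leaves = {6,8}. Remove smallest leaf 6, emit neighbor 4.
Step 4: leaves = {4,8}. Remove smallest leaf 4, emit neighbor 7.
Step 5: leaves = {7,8}. Remove smallest leaf 7, emit neighbor 1.
Step 6: leaves = {1,8}. Remove smallest leaf 1, emit neighbor 5.
Done: 2 vertices remain (5, 8). Sequence = [7 4 4 7 1 5]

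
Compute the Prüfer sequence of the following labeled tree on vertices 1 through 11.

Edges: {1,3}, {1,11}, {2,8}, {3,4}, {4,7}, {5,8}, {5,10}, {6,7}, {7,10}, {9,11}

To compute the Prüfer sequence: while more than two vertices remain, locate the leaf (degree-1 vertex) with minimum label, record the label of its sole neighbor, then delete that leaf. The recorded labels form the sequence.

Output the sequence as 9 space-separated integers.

Answer: 8 7 5 10 11 7 4 3 1

Derivation:
Step 1: leaves = {2,6,9}. Remove smallest leaf 2, emit neighbor 8.
Step 2: leaves = {6,8,9}. Remove smallest leaf 6, emit neighbor 7.
Step 3: leaves = {8,9}. Remove smallest leaf 8, emit neighbor 5.
Step 4: leaves = {5,9}. Remove smallest leaf 5, emit neighbor 10.
Step 5: leaves = {9,10}. Remove smallest leaf 9, emit neighbor 11.
Step 6: leaves = {10,11}. Remove smallest leaf 10, emit neighbor 7.
Step 7: leaves = {7,11}. Remove smallest leaf 7, emit neighbor 4.
Step 8: leaves = {4,11}. Remove smallest leaf 4, emit neighbor 3.
Step 9: leaves = {3,11}. Remove smallest leaf 3, emit neighbor 1.
Done: 2 vertices remain (1, 11). Sequence = [8 7 5 10 11 7 4 3 1]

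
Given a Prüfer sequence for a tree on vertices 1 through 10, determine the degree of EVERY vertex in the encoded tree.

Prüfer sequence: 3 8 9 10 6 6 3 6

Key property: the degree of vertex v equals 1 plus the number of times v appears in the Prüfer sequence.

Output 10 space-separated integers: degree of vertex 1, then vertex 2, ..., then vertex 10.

p_1 = 3: count[3] becomes 1
p_2 = 8: count[8] becomes 1
p_3 = 9: count[9] becomes 1
p_4 = 10: count[10] becomes 1
p_5 = 6: count[6] becomes 1
p_6 = 6: count[6] becomes 2
p_7 = 3: count[3] becomes 2
p_8 = 6: count[6] becomes 3
Degrees (1 + count): deg[1]=1+0=1, deg[2]=1+0=1, deg[3]=1+2=3, deg[4]=1+0=1, deg[5]=1+0=1, deg[6]=1+3=4, deg[7]=1+0=1, deg[8]=1+1=2, deg[9]=1+1=2, deg[10]=1+1=2

Answer: 1 1 3 1 1 4 1 2 2 2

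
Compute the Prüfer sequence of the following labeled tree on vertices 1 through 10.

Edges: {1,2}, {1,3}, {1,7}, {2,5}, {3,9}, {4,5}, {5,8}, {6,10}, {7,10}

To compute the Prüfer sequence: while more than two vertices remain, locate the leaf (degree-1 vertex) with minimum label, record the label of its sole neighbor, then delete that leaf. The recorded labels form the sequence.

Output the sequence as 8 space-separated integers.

Step 1: leaves = {4,6,8,9}. Remove smallest leaf 4, emit neighbor 5.
Step 2: leaves = {6,8,9}. Remove smallest leaf 6, emit neighbor 10.
Step 3: leaves = {8,9,10}. Remove smallest leaf 8, emit neighbor 5.
Step 4: leaves = {5,9,10}. Remove smallest leaf 5, emit neighbor 2.
Step 5: leaves = {2,9,10}. Remove smallest leaf 2, emit neighbor 1.
Step 6: leaves = {9,10}. Remove smallest leaf 9, emit neighbor 3.
Step 7: leaves = {3,10}. Remove smallest leaf 3, emit neighbor 1.
Step 8: leaves = {1,10}. Remove smallest leaf 1, emit neighbor 7.
Done: 2 vertices remain (7, 10). Sequence = [5 10 5 2 1 3 1 7]

Answer: 5 10 5 2 1 3 1 7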